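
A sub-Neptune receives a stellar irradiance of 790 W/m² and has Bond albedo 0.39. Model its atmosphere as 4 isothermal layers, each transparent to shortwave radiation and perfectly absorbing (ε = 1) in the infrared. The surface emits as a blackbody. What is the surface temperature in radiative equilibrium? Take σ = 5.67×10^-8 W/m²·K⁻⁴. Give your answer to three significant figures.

The effective emission temperature is T_e = [S(1−α)/(4σ)]^¼ = 214.7 K.
For an N-layer opaque stack, T_s⁴ = (N+1)T_e⁴, hence T_s = (5)^(1/4)×214.7 K = 321.0 K.

321 K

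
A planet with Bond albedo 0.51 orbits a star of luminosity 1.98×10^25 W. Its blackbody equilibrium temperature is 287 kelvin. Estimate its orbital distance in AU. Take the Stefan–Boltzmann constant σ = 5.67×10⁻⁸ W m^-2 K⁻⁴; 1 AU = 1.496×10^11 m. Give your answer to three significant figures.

0.150 AU

Required flux: S = 4σT⁴/(1−α) = 3140 W m^-2.
Then d = [L/(4πS)]^(1/2) = 2.240×10^10 m, i.e. 0.1497 AU.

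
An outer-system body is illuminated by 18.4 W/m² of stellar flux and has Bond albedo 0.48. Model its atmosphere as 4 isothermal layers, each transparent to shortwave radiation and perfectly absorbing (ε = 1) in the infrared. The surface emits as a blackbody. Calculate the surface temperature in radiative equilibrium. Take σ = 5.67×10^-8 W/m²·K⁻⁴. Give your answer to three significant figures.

The effective emission temperature is T_e = [S(1−α)/(4σ)]^¼ = 80.59 K.
For an N-layer opaque stack, T_s⁴ = (N+1)T_e⁴, hence T_s = (5)^(1/4)×80.59 K = 120.5 K.

121 K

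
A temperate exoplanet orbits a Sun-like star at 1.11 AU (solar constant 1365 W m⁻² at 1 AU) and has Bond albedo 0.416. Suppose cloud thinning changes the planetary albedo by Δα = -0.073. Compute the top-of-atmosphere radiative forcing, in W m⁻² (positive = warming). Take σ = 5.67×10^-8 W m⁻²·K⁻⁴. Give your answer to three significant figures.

20.2 W m⁻²

Flux at the orbit: S = 1365/(1.11)² = 1108 W m⁻².
The change in absorbed flux is Δ[S(1−α)/4] = −SΔα/4 = 20.22 W m⁻².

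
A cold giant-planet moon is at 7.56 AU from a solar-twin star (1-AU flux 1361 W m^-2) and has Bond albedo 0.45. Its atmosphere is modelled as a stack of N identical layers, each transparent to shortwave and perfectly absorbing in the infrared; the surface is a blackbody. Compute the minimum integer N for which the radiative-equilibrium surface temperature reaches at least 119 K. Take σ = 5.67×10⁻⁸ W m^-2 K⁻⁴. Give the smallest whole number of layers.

3

By the inverse-square law, S = 1361/7.56² = 23.81 W m^-2.
OLR = S(1−α)/4 = 3.274 W m^-2; the top layer radiates at T_e = 87.17 K.
T_s = (N+1)^(1/4)·T_e ≥ 119 K requires N+1 ≥ (T_s/T_e)⁴ = (119/87.17)⁴ = 3.473.
The minimum whole number is N = 3.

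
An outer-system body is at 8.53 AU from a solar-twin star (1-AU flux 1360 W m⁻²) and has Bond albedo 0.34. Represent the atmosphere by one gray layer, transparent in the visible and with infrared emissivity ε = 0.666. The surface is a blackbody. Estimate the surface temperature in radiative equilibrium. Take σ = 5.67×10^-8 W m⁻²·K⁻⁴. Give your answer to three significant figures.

By the inverse-square law, S = 1360/8.53² = 18.69 W m⁻².
Effective emission temperature (TOA balance): σT_e⁴ = S(1−α)/4 = 3.084 W m⁻² → T_e = 85.88 K.
For a single slab of emissivity ε, T_s⁴ = 2T_e⁴/(2−ε); thus T_s = 85.88·(1.499)^(1/4) = 95.03 K.

95.0 K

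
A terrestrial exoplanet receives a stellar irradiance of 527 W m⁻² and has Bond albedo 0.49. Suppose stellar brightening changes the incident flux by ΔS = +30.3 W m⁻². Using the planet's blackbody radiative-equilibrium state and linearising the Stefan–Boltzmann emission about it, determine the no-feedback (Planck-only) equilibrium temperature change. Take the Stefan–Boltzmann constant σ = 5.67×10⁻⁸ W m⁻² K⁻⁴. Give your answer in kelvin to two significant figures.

2.7 K

The baseline emission temperature is T_e = 185.5 K.
Only a fraction (1−α) is absorbed and it's spread over 4πR², so ΔF = (1−α)ΔS/4 = 3.863 W m⁻².
Planck response: λ_P = 4σT_e³ = 4·5.67×10⁻⁸·(185.5)³ = 1.449 W m⁻²/K.
ΔT₀ = ΔF/λ_P = 3.863/1.449 = 2.67 K.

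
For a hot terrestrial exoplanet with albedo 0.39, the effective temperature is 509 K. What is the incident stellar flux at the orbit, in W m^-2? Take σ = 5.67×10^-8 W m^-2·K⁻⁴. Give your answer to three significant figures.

25000 W m^-2

Invert the energy balance for S: S = 4σT⁴/(1−α).
The emitted flux is σT⁴ = 3806 W m^-2.
So S = 4×3806/(1−0.39) = 24960 W m^-2.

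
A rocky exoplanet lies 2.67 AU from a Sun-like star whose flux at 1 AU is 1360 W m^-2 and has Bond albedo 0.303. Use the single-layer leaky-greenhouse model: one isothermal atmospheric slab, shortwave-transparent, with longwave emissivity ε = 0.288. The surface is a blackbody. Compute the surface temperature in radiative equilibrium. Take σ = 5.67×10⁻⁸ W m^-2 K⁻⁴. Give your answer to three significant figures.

Flux at the orbit: S = 1360/(2.67)² = 190.8 W m^-2.
The planet radiates to space at T_e = [S(1−α)/(4σ)]^(1/4) = 155.6 K.
The surface balance (absorbed SW + ε·downward IR = σT_s⁴) with T_a⁴ = T_s⁴/2 reduces to T_s = T_e·[2/(2−ε)]^¼ = 161.8 K.

162 K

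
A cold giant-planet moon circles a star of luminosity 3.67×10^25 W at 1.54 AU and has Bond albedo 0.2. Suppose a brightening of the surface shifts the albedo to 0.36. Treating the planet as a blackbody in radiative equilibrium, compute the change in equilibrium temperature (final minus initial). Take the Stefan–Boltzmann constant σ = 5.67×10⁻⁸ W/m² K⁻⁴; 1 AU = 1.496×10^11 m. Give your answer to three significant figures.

d = 1.54 × 1.496×10^11 m = 2.304×10^11 m.
S = L/(4πd²) = 55.02 W/m².
Before: T₁ = [55.02·0.8/(4σ)]^(1/4) = 118.0 K.
With α = 0.36, T₂ = 111.6 K.
ΔT = T₂ − T₁ = -6.404 K.

-6.40 K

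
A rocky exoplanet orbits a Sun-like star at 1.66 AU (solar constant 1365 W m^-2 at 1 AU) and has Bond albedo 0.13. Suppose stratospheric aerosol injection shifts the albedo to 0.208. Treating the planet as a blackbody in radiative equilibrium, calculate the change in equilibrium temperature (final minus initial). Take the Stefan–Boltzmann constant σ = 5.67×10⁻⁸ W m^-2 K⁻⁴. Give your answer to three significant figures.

-4.85 K

Flux at the orbit: S = 1365/(1.66)² = 495.4 W m^-2.
Before: T₁ = [495.4·0.87/(4σ)]^(1/4) = 208.8 K.
After:  T₂ = [495.4·0.792/(4σ)]^(1/4) = 203.9 K.
Change: 203.9 − 208.8 = -4.846 K.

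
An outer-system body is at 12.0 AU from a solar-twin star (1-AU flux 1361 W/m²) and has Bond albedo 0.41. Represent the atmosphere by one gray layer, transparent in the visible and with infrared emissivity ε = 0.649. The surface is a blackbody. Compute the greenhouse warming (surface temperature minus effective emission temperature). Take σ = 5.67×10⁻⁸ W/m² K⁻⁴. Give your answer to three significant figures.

7.26 kelvin

Irradiance scales as 1/d², so S = 1361 W/m² × (1/12.0)² = 9.451 W/m².
The planet radiates to space at T_e = [S(1−α)/(4σ)]^(1/4) = 70.42 K.
For a single slab of emissivity ε, T_s⁴ = 2T_e⁴/(2−ε); thus T_s = 70.42·(1.48)^(1/4) = 77.67 K.
The atmosphere warms the surface by 7.256 K.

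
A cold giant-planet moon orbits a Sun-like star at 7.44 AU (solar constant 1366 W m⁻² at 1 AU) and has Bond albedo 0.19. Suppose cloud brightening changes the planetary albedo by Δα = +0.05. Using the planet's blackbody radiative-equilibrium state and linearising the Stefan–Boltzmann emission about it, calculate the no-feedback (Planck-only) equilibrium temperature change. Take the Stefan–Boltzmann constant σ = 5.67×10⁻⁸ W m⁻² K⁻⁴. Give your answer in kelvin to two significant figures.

-1.5 kelvin

By the inverse-square law, S = 1366/7.44² = 24.68 W m⁻².
Unperturbed T_e = [24.68·(1−0.19)/(4σ)]^¼ = 96.89 K.
TOA radiative forcing: ΔF = −S·Δα/4 = −24.68·(+0.05)/4 = -0.3085 W m⁻².
Planck response: λ_P = 4σT_e³ = 4·5.67×10⁻⁸·(96.89)³ = 0.2063 W m⁻²/K.
Hence the no-feedback warming is ΔF/(4σT_e³) = -1.50 K.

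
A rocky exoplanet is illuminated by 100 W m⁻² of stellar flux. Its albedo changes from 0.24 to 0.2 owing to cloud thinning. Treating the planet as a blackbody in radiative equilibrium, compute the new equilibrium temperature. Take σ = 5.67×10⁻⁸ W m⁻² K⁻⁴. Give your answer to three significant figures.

T₂ = [S(1−α₂)/(4σ)]^(1/4) = [100.0·0.8/(4σ)]^(1/4) = 137.0 K.

137 K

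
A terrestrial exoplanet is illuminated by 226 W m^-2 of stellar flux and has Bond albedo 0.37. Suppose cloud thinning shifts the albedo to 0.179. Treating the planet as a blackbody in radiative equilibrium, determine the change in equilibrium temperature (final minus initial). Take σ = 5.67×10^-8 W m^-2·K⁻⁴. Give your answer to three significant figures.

10.8 K

Initial: T₁ = [S(1−0.37)/(4σ)]^(1/4) = 158.3 K.
After:  T₂ = [226.0·0.821/(4σ)]^(1/4) = 169.1 K.
Change: 169.1 − 158.3 = 10.83 K.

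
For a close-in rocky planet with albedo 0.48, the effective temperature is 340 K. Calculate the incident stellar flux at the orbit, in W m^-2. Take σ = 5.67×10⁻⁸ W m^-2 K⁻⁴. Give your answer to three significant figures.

Invert the energy balance for S: S = 4σT⁴/(1−α).
The emitted flux is σT⁴ = 757.7 W m^-2.
So S = 4×757.7/(1−0.48) = 5828 W m^-2.

5830 W m^-2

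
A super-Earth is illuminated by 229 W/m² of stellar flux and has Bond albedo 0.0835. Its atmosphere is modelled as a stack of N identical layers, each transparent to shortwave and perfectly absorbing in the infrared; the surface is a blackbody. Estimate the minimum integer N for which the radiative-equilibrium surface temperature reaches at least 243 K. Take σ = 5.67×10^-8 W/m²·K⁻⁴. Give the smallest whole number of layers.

OLR = S(1−α)/4 = 52.47 W/m²; the top layer radiates at T_e = 174.4 K.
T_s = (N+1)^(1/4)·T_e ≥ 243 K requires N+1 ≥ (T_s/T_e)⁴ = (243/174.4)⁴ = 3.768.
So N ≥ 2.768; the smallest integer is N = 3.

3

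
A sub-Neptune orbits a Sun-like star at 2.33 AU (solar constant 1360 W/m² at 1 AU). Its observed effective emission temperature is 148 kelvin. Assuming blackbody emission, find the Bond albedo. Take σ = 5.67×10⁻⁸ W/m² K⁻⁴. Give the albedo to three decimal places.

By the inverse-square law, S = 1360/2.33² = 250.5 W/m².
Energy balance: S(1−α)/4 = σT⁴, so 1−α = 4σT⁴/S.
σT⁴ = 27.20 W/m², so 4σT⁴ = 108.8 W/m².
Hence α = 1 − 108.8/250.5 = 0.5656.

0.566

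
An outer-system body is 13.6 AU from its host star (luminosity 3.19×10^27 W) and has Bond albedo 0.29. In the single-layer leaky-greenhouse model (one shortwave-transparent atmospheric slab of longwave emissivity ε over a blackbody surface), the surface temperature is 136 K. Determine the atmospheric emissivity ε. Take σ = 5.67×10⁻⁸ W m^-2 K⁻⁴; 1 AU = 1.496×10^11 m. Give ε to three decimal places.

d = 13.6 × 1.496×10^11 m = 2.035×10^12 m.
Flux at the orbit: S = L/(4πd²) = 3.19×10^27/(4π·(2.03×10^12)²) = 61.33 W m^-2.
First, T_e = [61.33·(1−0.29)/(4σ)]^(1/4) = 117.7 K.
Since (2−ε)/2 = (T_e/T_s)⁴ = 0.5612, ε = 0.8776.

0.878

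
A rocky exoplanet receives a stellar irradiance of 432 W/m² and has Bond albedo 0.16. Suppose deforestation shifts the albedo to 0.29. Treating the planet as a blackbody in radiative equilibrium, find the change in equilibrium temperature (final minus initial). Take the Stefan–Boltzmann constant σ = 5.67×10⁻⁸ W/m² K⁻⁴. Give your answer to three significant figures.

Initial: T₁ = [S(1−0.16)/(4σ)]^(1/4) = 200.0 K.
Final:   T₂ = [S(1−0.29)/(4σ)]^(1/4) = 191.8 K.
ΔT = T₂ − T₁ = -8.233 K.

-8.23 kelvin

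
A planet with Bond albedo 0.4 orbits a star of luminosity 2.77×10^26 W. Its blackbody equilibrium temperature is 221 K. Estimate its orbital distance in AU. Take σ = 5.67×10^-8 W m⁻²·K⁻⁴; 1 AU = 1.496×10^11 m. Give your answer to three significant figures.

The flux needed for this T is 4σT⁴/(1−0.4) = 901.7 W m⁻².
Then d = [L/(4πS)]^(1/2) = 1.564×10^11 m, i.e. 1.045 AU.

1.05 AU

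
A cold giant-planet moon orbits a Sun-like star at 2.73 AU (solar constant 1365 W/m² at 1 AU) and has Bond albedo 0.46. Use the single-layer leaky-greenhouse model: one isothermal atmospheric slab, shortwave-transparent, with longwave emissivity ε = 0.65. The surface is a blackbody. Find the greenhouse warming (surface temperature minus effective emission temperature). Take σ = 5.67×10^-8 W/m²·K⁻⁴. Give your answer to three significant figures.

Flux at the orbit: S = 1365/(2.73)² = 183.2 W/m².
Effective emission temperature (TOA balance): σT_e⁴ = S(1−α)/4 = 24.73 W/m² → T_e = 144.5 K.
For a single slab of emissivity ε, T_s⁴ = 2T_e⁴/(2−ε); thus T_s = 144.5·(1.481)^(1/4) = 159.4 K.
The atmosphere warms the surface by 14.92 K.

14.9 K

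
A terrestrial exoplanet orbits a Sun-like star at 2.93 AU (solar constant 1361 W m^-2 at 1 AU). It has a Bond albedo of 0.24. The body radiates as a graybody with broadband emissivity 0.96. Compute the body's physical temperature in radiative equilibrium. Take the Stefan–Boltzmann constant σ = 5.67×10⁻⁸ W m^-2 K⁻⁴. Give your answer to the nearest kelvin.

By the inverse-square law, S = 1361/2.93² = 158.5 W m^-2.
Averaging over the sphere, the absorbed flux is S(1−α)/4 = 30.12 W m^-2.
Radiative balance εσT⁴ = 30.12 gives T = [30.12/(0.96·σ)]^(1/4) = 153.4 K.

153 kelvin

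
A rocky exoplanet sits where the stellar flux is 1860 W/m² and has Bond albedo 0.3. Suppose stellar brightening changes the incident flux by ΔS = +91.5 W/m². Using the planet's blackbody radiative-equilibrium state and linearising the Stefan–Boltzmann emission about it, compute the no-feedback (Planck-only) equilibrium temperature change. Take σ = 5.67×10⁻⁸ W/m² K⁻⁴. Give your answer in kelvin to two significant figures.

3.4 K

Reference equilibrium: T_e = [S(1−α)/(4σ)]^(1/4) = 275.3 K.
TOA radiative forcing: ΔF = (1−α)ΔS/4 = 0.7·(+91.5)/4 = 16.01 W/m².
The Planck feedback parameter is 4σT_e³ = 4.730 W/m²/K.
So ΔT₀ = 16.01/4.730 = 3.39 K.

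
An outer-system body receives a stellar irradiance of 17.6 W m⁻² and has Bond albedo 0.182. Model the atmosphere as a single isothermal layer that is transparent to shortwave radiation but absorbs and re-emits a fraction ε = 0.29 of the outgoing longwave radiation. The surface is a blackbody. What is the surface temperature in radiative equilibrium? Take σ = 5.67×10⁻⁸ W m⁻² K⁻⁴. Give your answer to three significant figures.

The planet radiates to space at T_e = [S(1−α)/(4σ)]^(1/4) = 89.26 K.
Surface balance with a leaky layer gives σT_s⁴ = σT_e⁴·2/(2−ε), so T_s = T_e·[2/(2−0.29)]^(1/4) = 92.82 K.

92.8 kelvin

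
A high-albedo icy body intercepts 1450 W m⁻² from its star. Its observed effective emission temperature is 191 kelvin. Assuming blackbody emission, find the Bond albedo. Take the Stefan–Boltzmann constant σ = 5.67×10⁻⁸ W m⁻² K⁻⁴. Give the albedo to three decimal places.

0.792

From σT⁴ = S(1−α)/4 we invert for α: 1−α = 4σT⁴/S.
4σT⁴ = 4·5.67×10⁻⁸·(191)⁴ = 301.8 W m⁻².
1−α = 301.8/1450 = 0.2082, so α = 0.7918.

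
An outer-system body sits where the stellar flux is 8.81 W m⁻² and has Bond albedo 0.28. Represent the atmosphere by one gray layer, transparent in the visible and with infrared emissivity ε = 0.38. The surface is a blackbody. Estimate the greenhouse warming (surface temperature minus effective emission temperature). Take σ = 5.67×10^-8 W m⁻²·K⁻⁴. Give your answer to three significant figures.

3.93 K

At the top of the atmosphere, σT_e⁴ = S(1−α)/4 = 1.586 W m⁻², giving T_e = 72.72 K.
Surface balance with a leaky layer gives σT_s⁴ = σT_e⁴·2/(2−ε), so T_s = T_e·[2/(2−0.38)]^(1/4) = 76.66 K.
The atmosphere warms the surface by 3.934 K.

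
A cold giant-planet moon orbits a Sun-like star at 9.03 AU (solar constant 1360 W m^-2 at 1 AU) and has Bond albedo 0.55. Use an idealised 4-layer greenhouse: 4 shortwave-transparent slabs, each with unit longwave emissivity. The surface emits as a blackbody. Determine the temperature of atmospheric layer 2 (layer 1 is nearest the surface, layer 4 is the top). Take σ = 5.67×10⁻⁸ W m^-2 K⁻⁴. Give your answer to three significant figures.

99.8 kelvin

Flux at the orbit: S = 1360/(9.03)² = 16.68 W m^-2.
Top-of-atmosphere balance: σT_e⁴ = S(1−α)/4 = 1.876 W m^-2 → T_e = 75.85 K.
The net upward flux σT_e⁴ is constant between every pair of levels, so T_k⁴ = (N+1−k)T_e⁴.
With k = 2: T_2 = (4+1−2)^¼·75.85 K = 99.82 K.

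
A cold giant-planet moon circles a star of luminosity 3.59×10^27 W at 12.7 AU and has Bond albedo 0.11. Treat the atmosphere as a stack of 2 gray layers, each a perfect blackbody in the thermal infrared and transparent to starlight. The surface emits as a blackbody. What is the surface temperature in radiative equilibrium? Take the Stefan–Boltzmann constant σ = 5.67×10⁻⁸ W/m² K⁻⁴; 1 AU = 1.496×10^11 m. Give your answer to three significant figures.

175 kelvin

d = 12.7 × 1.496×10^11 m = 1.900×10^12 m.
S = L/(4πd²) = 79.14 W/m².
OLR = S(1−α)/4 = 17.61 W/m²; the top layer radiates at T_e = 132.8 K.
With N = 2 opaque layers, T_s = (N+1)^(1/4)·T_e = 3^(1/4)·132.8 = 174.7 K.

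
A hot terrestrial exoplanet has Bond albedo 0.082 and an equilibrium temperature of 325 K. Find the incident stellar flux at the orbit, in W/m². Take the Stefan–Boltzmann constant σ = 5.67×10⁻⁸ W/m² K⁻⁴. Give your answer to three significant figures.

Invert the energy balance for S: S = 4σT⁴/(1−α).
The emitted flux is σT⁴ = 632.6 W/m².
So S = 4×632.6/(1−0.082) = 2756 W/m².

2760 W/m²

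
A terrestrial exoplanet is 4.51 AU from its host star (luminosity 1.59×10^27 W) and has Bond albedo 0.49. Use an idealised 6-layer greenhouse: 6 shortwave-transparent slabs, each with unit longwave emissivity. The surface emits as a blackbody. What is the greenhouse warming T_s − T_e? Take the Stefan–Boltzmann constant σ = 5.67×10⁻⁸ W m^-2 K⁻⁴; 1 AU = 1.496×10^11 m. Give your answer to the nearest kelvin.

99 kelvin

d = 4.51 × 1.496×10^11 m = 6.747×10^11 m.
Flux at the orbit: S = L/(4πd²) = 1.59×10^27/(4π·(6.75×10^11)²) = 278.0 W m^-2.
OLR = S(1−α)/4 = 35.44 W m^-2; the top layer radiates at T_e = 158.1 K.
Surface: T_s = (7)^¼·T_e = 257.2 K.
Warming: T_s − T_e = 99.07 K.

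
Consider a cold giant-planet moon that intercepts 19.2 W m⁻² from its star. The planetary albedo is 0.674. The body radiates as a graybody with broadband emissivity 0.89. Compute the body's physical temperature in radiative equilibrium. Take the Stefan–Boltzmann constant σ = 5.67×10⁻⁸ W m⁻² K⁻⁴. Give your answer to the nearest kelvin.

Absorbed flux (global mean): S(1−α)/4 = 19.20·0.326/4 = 1.565 W m⁻².
Radiative balance εσT⁴ = 1.565 gives T = [1.565/(0.89·σ)]^(1/4) = 74.62 K.

75 K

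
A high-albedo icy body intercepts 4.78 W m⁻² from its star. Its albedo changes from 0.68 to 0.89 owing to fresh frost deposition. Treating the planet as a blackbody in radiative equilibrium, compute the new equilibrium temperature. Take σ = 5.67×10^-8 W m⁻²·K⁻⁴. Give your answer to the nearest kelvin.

39 kelvin

New equilibrium: T₂ = [(1−0.89)·4.780/(4σ)]^(1/4) = 39.02 K.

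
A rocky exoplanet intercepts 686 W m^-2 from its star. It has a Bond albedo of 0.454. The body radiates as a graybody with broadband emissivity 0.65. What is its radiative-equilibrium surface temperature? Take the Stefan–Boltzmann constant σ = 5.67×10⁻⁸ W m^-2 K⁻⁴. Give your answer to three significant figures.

Absorbed flux (global mean): S(1−α)/4 = 686.0·0.546/4 = 93.64 W m^-2.
Equating to εσT⁴ with ε = 0.65: T = (93.64/0.65σ)^(1/4) = 224.5 K.

225 kelvin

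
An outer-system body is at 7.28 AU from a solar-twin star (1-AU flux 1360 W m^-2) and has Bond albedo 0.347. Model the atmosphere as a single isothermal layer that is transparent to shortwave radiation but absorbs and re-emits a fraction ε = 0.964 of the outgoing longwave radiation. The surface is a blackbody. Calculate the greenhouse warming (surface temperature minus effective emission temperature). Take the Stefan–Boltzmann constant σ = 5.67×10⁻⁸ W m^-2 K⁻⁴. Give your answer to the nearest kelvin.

17 K

Flux at the orbit: S = 1360/(7.28)² = 25.66 W m^-2.
Effective emission temperature (TOA balance): σT_e⁴ = S(1−α)/4 = 4.189 W m^-2 → T_e = 92.71 K.
For a single slab of emissivity ε, T_s⁴ = 2T_e⁴/(2−ε); thus T_s = 92.71·(1.931)^(1/4) = 109.3 K.
The atmosphere warms the surface by 16.57 K.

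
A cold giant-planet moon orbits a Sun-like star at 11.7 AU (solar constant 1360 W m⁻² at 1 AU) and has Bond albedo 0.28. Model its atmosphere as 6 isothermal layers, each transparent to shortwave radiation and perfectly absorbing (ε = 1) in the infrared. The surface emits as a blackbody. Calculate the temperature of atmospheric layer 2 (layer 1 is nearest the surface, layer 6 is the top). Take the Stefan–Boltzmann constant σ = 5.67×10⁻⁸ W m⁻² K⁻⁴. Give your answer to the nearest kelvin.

Irradiance scales as 1/d², so S = 1360 W m⁻² × (1/11.7)² = 9.935 W m⁻².
The effective emission temperature is T_e = [S(1−α)/(4σ)]^¼ = 74.94 K.
In the N-layer model, layer k (counted from the surface) has T_k = (N+1−k)^(1/4)·T_e.
T_2 = (5)^(1/4)·74.94 = 112.1 K.

112 K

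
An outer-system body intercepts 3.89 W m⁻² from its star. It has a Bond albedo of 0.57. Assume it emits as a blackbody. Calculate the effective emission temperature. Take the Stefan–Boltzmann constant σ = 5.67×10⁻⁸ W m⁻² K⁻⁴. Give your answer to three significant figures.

52.1 K

Absorbed flux (global mean): S(1−α)/4 = 3.890·0.43/4 = 0.4182 W m⁻².
In equilibrium σT⁴ equals this, so T = 52.11 K.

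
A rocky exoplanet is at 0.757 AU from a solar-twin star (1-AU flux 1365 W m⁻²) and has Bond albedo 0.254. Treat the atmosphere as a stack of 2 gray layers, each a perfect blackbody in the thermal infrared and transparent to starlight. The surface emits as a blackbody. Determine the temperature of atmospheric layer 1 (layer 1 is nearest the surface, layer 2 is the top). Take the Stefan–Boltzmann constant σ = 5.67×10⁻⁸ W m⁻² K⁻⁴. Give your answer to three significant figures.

Irradiance scales as 1/d², so S = 1365 W m⁻² × (1/0.757)² = 2382 W m⁻².
Top-of-atmosphere balance: σT_e⁴ = S(1−α)/4 = 444.2 W m⁻² → T_e = 297.5 K.
Each opaque layer satisfies 2T_j⁴ = T_{j−1}⁴ + T_{j+1}⁴, giving T_k⁴ = (N+1−k)T_e⁴.
T_1 = (2)^(1/4)·297.5 = 353.8 K.

354 kelvin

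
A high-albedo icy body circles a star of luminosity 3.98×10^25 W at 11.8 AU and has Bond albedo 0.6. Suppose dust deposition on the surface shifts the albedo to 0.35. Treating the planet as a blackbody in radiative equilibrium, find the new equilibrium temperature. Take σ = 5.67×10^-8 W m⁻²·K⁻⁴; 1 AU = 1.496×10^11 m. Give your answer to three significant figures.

41.3 K

Orbital distance: d = 11.8 AU = 1.765×10^12 m.
S = L/(4πd²) = 1.016 W m⁻².
With the new albedo, S(1−α₂)/4 = 0.1652 W m⁻², so T₂ = 41.31 K.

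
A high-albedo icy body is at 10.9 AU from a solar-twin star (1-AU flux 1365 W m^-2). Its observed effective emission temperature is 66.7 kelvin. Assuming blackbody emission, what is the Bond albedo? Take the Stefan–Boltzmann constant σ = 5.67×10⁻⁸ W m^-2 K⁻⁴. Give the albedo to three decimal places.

0.609

By the inverse-square law, S = 1365/10.9² = 11.49 W m^-2.
Rearranging the radiative balance, α = 1 − 4σT⁴/S.
4σT⁴ = 4·5.67×10⁻⁸·(66.7)⁴ = 4.489 W m^-2.
1−α = 4.489/11.49 = 0.3907, so α = 0.6093.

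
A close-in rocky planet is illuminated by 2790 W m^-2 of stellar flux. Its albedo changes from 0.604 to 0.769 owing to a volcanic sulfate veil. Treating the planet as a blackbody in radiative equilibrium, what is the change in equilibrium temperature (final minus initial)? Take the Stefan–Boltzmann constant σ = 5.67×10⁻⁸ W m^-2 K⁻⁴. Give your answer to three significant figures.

-33.3 K

Initial: T₁ = [S(1−0.604)/(4σ)]^(1/4) = 264.2 K.
With α = 0.769, T₂ = 230.9 K.
Change: 230.9 − 264.2 = -33.30 K.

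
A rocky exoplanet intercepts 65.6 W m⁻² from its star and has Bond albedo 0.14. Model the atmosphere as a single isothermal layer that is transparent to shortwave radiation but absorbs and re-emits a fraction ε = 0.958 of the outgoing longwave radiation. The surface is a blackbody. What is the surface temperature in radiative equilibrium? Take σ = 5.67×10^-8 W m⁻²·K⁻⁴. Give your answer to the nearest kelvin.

The planet radiates to space at T_e = [S(1−α)/(4σ)]^(1/4) = 125.6 K.
For a single slab of emissivity ε, T_s⁴ = 2T_e⁴/(2−ε); thus T_s = 125.6·(1.919)^(1/4) = 147.8 K.

148 K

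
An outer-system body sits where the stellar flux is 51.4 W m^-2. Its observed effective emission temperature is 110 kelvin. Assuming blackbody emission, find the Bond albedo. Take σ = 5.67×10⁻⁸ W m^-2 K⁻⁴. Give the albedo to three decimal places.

From σT⁴ = S(1−α)/4 we invert for α: 1−α = 4σT⁴/S.
σT⁴ = 8.301 W m^-2, so 4σT⁴ = 33.21 W m^-2.
1−α = 33.21/51.40 = 0.6460, so α = 0.3540.

0.354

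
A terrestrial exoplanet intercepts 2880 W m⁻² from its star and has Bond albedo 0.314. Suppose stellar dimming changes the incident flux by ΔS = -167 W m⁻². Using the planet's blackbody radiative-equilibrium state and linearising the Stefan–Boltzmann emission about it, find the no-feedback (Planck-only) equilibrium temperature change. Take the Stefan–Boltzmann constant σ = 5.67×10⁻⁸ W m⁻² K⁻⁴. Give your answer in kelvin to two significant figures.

-4.4 K

Unperturbed T_e = [2880·(1−0.314)/(4σ)]^¼ = 305.5 K.
ΔF = Δ[S(1−α)]/4 = (1−0.314)·-167/4 = -28.64 W m⁻².
Linearising σT⁴ gives d(σT⁴)/dT = 4σT_e³ = 6.467 W m⁻² per K.
So ΔT₀ = -28.64/6.467 = -4.43 K.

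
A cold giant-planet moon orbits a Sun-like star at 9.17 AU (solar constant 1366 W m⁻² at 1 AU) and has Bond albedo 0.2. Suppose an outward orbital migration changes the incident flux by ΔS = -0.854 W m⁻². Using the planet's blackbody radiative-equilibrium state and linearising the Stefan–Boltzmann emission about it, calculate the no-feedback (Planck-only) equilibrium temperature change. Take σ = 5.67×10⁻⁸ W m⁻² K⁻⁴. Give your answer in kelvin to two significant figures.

Flux at the orbit: S = 1366/(9.17)² = 16.24 W m⁻².
The baseline emission temperature is T_e = 87.00 K.
ΔF = Δ[S(1−α)]/4 = (1−0.2)·-0.854/4 = -0.1708 W m⁻².
The Planck feedback parameter is 4σT_e³ = 0.1494 W m⁻²/K.
ΔT₀ = ΔF/λ_P = -0.1708/0.1494 = -1.14 K.

-1.1 K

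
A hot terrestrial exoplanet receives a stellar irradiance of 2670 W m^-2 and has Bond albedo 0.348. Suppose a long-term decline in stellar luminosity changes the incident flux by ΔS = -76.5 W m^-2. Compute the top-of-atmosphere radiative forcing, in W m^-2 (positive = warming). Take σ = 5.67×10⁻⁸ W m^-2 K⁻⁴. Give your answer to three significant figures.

Only a fraction (1−α) is absorbed and it's spread over 4πR², so ΔF = (1−α)ΔS/4 = -12.47 W m^-2.

-12.5 W m^-2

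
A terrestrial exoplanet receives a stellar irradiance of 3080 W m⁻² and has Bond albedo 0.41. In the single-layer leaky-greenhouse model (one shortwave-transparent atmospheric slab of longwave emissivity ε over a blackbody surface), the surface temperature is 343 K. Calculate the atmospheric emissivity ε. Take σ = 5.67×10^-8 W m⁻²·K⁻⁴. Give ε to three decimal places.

Effective temperature: T_e = [S(1−α)/(4σ)]^(1/4) = 299.2 K.
Since (2−ε)/2 = (T_e/T_s)⁴ = 0.5789, ε = 0.8423.

0.842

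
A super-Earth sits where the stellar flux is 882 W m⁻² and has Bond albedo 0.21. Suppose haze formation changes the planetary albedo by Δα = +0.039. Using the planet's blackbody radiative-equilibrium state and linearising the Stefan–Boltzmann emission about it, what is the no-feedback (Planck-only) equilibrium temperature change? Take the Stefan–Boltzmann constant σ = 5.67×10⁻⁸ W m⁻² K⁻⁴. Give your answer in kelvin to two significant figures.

The baseline emission temperature is T_e = 235.4 K.
ΔF = −(S/4)Δα = −(882.0/4)×(+0.039) = -8.600 W m⁻².
The Planck feedback parameter is 4σT_e³ = 2.960 W m⁻²/K.
Hence the no-feedback warming is ΔF/(4σT_e³) = -2.91 K.

-2.9 K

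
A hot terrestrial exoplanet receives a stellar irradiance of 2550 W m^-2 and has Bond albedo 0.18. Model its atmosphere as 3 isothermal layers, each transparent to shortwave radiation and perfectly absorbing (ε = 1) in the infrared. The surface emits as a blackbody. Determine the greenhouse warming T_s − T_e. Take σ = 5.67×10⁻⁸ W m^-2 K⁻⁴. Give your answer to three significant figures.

128 kelvin

The effective emission temperature is T_e = [S(1−α)/(4σ)]^¼ = 309.9 K.
Surface: T_s = (4)^¼·T_e = 438.2 K.
Warming: T_s − T_e = 128.4 K.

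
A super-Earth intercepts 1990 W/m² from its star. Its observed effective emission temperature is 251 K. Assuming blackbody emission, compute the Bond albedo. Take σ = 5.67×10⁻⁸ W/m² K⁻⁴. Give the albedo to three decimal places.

Rearranging the radiative balance, α = 1 − 4σT⁴/S.
4σT⁴ = 4·5.67×10⁻⁸·(251)⁴ = 900.2 W/m².
1−α = 900.2/1990 = 0.4524, so α = 0.5476.

0.548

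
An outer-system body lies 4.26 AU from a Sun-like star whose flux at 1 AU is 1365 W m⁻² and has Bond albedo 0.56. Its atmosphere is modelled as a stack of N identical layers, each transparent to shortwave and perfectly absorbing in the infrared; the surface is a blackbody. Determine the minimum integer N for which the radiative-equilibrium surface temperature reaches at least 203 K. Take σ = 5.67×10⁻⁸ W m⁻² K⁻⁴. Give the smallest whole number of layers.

11

By the inverse-square law, S = 1365/4.26² = 75.22 W m⁻².
Top-of-atmosphere balance: σT_e⁴ = S(1−α)/4 = 8.274 W m⁻² → T_e = 109.9 K.
Since T_s⁴ = (N+1)T_e⁴, we need N ≥ (T_s/T_e)⁴ − 1 = 10.638.
The minimum whole number is N = 11.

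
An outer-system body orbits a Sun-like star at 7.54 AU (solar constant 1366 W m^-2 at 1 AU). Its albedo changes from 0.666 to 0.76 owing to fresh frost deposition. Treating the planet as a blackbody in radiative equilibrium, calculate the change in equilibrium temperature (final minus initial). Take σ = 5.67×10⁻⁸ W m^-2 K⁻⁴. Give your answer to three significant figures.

-6.12 K

By the inverse-square law, S = 1366/7.54² = 24.03 W m^-2.
With α = 0.666, T₁ = 77.13 K.
With α = 0.76, T₂ = 71.01 K.
Change: 71.01 − 77.13 = -6.116 K.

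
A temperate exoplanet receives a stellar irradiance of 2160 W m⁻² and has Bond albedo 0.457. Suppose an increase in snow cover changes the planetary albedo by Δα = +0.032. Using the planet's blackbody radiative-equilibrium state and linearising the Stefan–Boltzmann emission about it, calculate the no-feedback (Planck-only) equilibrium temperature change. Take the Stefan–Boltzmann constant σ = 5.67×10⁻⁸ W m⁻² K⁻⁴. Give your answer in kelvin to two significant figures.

-4.0 K

The baseline emission temperature is T_e = 268.2 K.
ΔF = −(S/4)Δα = −(2160/4)×(+0.032) = -17.28 W m⁻².
The Planck feedback parameter is 4σT_e³ = 4.374 W m⁻²/K.
Hence the no-feedback warming is ΔF/(4σT_e³) = -3.95 K.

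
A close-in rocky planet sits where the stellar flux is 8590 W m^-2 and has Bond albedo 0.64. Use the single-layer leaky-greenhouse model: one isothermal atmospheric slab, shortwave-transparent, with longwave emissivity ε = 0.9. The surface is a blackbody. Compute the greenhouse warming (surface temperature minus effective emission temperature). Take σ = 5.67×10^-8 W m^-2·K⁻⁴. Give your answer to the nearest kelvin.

Effective emission temperature (TOA balance): σT_e⁴ = S(1−α)/4 = 773.1 W m^-2 → T_e = 341.7 K.
Surface balance with a leaky layer gives σT_s⁴ = σT_e⁴·2/(2−ε), so T_s = T_e·[2/(2−0.9)]^(1/4) = 396.8 K.
T_s − T_e = 396.8 − 341.7 = 55.09 K.

55 kelvin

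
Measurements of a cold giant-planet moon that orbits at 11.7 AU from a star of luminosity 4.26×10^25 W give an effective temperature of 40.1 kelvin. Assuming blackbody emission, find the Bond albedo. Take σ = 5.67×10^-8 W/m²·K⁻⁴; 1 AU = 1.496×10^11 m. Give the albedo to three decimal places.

0.470

Orbital distance: d = 11.7 AU = 1.750×10^12 m.
S = L/(4πd²) = 1.107 W/m².
Energy balance: S(1−α)/4 = σT⁴, so 1−α = 4σT⁴/S.
4σT⁴ = 4·5.67×10⁻⁸·(40.1)⁴ = 0.5864 W/m².
1−α = 0.5864/1.107 = 0.5300, so α = 0.4700.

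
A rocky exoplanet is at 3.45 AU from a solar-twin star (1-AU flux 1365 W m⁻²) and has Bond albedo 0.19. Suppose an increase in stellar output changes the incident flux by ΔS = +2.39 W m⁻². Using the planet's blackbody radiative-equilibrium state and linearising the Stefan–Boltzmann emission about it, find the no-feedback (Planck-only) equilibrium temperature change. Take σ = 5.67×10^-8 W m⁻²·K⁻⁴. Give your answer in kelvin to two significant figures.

0.74 K

Irradiance scales as 1/d², so S = 1365 W m⁻² × (1/3.45)² = 114.7 W m⁻².
Unperturbed T_e = [114.7·(1−0.19)/(4σ)]^¼ = 142.3 K.
TOA radiative forcing: ΔF = (1−α)ΔS/4 = 0.81·(+2.39)/4 = 0.4840 W m⁻².
Planck response: λ_P = 4σT_e³ = 4·5.67×10⁻⁸·(142.3)³ = 0.6530 W m⁻²/K.
ΔT₀ = ΔF/λ_P = 0.4840/0.6530 = 0.741 K.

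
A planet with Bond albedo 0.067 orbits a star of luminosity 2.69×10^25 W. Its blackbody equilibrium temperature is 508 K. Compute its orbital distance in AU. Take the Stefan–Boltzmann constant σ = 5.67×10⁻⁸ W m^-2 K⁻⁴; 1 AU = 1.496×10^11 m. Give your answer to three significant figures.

0.0769 AU

Required flux: S = 4σT⁴/(1−α) = 16190 W m^-2.
From L = 4πd²S, d = √(2.69×10^25/(4π·16190)) = 1.150×10^10 m = 0.07687 AU.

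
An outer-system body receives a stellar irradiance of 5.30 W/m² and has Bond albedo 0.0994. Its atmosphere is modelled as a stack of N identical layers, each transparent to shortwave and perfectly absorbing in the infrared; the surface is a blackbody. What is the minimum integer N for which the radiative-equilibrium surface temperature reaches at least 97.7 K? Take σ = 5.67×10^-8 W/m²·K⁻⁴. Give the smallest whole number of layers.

The effective emission temperature is T_e = [S(1−α)/(4σ)]^¼ = 67.73 K.
Need (N+1)T_e⁴ ≥ T_s⁴, i.e. N+1 ≥ (97.7/67.73)⁴ = 4.329.
Rounding up, N = 4.

4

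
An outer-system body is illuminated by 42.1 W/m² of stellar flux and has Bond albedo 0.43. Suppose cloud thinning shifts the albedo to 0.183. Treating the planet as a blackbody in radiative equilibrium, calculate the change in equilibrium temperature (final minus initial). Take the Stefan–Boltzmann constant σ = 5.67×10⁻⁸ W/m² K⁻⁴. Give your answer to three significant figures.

Initial: T₁ = [S(1−0.43)/(4σ)]^(1/4) = 101.4 K.
Final:   T₂ = [S(1−0.183)/(4σ)]^(1/4) = 111.0 K.
Change: 111.0 − 101.4 = 9.551 K.

9.55 K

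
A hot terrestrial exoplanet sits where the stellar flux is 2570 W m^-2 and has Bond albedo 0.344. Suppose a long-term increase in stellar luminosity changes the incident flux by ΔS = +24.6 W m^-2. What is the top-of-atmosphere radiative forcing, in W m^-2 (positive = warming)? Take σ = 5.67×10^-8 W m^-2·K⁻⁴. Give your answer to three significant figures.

4.03 W m^-2

Only a fraction (1−α) is absorbed and it's spread over 4πR², so ΔF = (1−α)ΔS/4 = 4.034 W m^-2.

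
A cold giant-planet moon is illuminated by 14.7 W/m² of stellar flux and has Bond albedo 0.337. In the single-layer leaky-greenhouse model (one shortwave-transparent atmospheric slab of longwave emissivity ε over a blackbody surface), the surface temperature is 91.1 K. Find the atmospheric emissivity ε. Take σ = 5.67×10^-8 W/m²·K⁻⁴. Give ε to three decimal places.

0.752

First, T_e = [14.70·(1−0.337)/(4σ)]^(1/4) = 80.96 K.
Since (2−ε)/2 = (T_e/T_s)⁴ = 0.6239, ε = 0.7522.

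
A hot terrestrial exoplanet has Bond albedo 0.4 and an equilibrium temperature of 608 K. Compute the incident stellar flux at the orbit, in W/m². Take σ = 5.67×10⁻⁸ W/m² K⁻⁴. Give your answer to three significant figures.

From S(1−α)/4 = σT⁴: S = 4σT⁴/(1−α).
σT⁴ = 5.67×10⁻⁸·(608)⁴ = 7748 W/m².
S = 4·7748/0.6 = 51650 W/m².

51700 W/m²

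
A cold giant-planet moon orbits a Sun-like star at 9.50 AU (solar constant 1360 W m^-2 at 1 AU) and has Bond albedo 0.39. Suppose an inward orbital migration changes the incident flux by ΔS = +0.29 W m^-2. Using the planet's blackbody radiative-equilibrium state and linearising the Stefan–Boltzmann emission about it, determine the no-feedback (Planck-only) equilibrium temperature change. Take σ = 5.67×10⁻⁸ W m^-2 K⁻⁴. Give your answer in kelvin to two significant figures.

0.38 K

Flux at the orbit: S = 1360/(9.50)² = 15.07 W m^-2.
Reference equilibrium: T_e = [S(1−α)/(4σ)]^(1/4) = 79.79 K.
ΔF = Δ[S(1−α)]/4 = (1−0.39)·+0.29/4 = 0.04422 W m^-2.
Linearising σT⁴ gives d(σT⁴)/dT = 4σT_e³ = 0.1152 W m^-2 per K.
So ΔT₀ = 0.04422/0.1152 = 0.384 K.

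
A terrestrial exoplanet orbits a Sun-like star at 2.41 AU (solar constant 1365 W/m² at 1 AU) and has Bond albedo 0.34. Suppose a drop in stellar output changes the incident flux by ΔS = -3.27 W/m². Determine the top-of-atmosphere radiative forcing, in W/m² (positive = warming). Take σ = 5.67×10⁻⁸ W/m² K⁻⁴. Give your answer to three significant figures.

Irradiance scales as 1/d², so S = 1365 W/m² × (1/2.41)² = 235.0 W/m².
TOA radiative forcing: ΔF = (1−α)ΔS/4 = 0.66·(-3.27)/4 = -0.5395 W/m².

-0.540 W/m²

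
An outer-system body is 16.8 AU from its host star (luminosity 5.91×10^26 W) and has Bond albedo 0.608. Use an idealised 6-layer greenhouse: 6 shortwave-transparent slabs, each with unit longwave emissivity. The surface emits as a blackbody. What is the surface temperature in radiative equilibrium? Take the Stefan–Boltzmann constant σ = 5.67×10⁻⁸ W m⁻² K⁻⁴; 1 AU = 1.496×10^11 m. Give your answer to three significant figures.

Orbital distance: d = 16.8 AU = 2.513×10^12 m.
Spreading L over a sphere of radius d: S = 5.91×10^26/(4π·2.51×10^12²) = 7.446 W m⁻².
OLR = S(1−α)/4 = 0.7297 W m⁻²; the top layer radiates at T_e = 59.89 K.
For an N-layer opaque stack, T_s⁴ = (N+1)T_e⁴, hence T_s = (7)^(1/4)×59.89 K = 97.42 K.

97.4 K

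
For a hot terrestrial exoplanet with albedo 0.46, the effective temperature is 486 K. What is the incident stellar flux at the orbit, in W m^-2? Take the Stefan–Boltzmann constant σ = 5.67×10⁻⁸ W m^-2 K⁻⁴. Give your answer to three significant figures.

From S(1−α)/4 = σT⁴: S = 4σT⁴/(1−α).
The emitted flux is σT⁴ = 3163 W m^-2.
S = 4·3163/0.54 = 23430 W m^-2.

23400 W m^-2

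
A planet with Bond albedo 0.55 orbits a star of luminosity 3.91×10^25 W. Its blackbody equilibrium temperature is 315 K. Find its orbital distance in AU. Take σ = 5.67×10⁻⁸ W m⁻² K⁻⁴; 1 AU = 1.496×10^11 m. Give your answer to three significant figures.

The flux needed for this T is 4σT⁴/(1−0.55) = 4962 W m⁻².
From L = 4πd²S, d = √(3.91×10^25/(4π·4962)) = 2.504×10^10 m = 0.1674 AU.

0.167 AU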